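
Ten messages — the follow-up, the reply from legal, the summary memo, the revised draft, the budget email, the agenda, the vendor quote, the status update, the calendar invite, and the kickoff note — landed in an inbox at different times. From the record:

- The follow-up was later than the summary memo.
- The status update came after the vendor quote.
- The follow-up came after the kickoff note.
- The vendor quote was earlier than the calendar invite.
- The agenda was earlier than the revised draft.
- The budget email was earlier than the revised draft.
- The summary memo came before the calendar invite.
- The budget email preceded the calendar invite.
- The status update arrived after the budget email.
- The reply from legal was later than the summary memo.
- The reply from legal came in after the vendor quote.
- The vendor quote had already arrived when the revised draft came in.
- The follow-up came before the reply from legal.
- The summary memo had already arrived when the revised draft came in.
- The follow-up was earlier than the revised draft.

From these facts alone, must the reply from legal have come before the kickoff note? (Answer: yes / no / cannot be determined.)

Tracing the constraints gives the kickoff note → the follow-up → the reply from legal, so the kickoff note must come before the reply from legal.
That means the reply from legal cannot be before the kickoff note.

no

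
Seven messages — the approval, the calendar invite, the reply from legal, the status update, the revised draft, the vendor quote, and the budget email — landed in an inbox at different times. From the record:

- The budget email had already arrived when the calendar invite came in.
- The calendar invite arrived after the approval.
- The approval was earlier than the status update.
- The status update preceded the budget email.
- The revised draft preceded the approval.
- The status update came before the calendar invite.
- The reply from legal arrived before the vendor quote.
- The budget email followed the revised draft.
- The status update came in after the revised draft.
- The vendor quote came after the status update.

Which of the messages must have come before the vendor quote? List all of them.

the approval, the reply from legal, the revised draft, the status update

Directly stated before the vendor quote: the reply from legal and the status update.
The approval reaches the vendor quote via the approval → the status update → the vendor quote.
The revised draft reaches the vendor quote via the revised draft → the status update → the vendor quote.
No chain forces the calendar invite (or any of the others) ahead of the vendor quote.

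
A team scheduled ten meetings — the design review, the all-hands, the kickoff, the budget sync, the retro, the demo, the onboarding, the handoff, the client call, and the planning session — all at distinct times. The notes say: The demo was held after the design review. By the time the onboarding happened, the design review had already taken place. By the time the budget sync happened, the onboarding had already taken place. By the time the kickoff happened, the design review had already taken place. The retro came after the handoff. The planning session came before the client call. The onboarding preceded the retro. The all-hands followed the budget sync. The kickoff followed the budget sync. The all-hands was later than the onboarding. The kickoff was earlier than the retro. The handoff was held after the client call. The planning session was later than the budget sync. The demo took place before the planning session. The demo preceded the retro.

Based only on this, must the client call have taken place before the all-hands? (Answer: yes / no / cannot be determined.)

No chain of stated constraints runs from the client call to the all-hands, and none runs from the all-hands to the client call either.
So the relative order of the client call and the all-hands is not fixed by the given facts.

cannot be determined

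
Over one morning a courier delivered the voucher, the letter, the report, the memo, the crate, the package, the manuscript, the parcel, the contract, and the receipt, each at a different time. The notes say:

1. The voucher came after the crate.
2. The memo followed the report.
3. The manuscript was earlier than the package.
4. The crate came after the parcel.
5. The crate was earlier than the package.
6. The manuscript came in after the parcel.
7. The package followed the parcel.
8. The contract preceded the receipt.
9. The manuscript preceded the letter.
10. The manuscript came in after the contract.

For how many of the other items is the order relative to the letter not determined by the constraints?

Forced before the letter: the contract, the manuscript, and the parcel.
That leaves the crate, the memo, the package, the receipt, the report, and the voucher with no forced order relative to the letter — 6.

6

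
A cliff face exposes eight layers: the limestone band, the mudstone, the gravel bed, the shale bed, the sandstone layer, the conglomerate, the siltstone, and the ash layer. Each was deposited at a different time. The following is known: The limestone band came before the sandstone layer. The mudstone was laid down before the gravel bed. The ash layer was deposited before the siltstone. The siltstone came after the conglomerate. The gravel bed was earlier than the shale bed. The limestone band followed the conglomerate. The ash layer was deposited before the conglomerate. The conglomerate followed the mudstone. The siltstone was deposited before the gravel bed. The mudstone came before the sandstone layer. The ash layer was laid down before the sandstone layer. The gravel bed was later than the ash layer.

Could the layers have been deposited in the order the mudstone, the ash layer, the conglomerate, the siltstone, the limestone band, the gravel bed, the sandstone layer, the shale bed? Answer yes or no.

Check each stated constraint against the proposed order — e.g. the mudstone is ahead of the gravel bed; the mudstone is ahead of the sandstone layer. Every pair is in the required order; nothing is violated.

yes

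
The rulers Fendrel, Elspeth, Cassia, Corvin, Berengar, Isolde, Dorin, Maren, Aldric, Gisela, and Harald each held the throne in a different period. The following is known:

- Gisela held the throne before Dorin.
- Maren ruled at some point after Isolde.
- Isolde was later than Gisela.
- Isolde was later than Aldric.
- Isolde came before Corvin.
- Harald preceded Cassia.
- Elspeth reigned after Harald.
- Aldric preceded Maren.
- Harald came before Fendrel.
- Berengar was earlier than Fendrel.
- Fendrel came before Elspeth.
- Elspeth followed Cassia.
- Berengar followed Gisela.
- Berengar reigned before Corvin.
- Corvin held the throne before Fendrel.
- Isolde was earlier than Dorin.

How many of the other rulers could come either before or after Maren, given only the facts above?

7

Forced before Maren: Aldric, Gisela, and Isolde.
That leaves Berengar, Cassia, Corvin, Dorin, Elspeth, Fendrel, and Harald with no forced order relative to Maren — 7.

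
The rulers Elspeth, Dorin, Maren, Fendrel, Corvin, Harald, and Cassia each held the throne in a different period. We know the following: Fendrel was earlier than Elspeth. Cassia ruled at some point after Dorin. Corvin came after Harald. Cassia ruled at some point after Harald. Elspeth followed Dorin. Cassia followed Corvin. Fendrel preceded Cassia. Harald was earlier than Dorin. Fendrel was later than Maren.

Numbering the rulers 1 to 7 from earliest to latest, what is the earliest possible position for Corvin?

2

Harald must come before Corvin — 1 forced predecessor.
Nothing else is forced ahead of Corvin, so their earliest slot is position 1 + 1 = 2.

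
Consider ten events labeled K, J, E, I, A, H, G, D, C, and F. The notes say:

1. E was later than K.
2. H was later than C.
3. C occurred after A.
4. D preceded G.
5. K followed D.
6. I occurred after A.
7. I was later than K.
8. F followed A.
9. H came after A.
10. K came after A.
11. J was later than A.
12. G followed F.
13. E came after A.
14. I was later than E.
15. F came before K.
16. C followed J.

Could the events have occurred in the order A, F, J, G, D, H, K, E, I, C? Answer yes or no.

The constraints require C before H, but in the proposed sequence H appears ahead of C. That one violation is enough.

no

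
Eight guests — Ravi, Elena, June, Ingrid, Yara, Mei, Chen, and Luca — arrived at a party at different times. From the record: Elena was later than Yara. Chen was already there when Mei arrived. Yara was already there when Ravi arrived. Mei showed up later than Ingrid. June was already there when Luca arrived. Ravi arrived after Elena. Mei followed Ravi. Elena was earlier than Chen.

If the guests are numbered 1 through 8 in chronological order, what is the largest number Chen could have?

Chen must come before Mei — 1 guest forced after them.
Everything else can be placed before Chen in some valid order, so Chen can sit as late as position 8 − 1 = 7.

7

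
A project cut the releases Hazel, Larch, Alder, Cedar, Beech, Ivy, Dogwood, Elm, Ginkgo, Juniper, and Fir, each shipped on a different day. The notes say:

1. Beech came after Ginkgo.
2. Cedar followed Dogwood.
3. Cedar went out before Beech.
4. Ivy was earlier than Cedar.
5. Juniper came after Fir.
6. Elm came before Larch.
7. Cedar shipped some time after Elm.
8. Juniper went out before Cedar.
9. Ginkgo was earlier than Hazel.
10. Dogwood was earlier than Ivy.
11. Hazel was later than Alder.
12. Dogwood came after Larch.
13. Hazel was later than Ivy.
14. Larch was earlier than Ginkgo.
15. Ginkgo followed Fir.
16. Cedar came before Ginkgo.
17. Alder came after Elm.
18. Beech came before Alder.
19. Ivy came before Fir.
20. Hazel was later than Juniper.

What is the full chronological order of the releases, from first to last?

Elm, Larch, Dogwood, Ivy, Fir, Juniper, Cedar, Ginkgo, Beech, Alder, Hazel

The constraints fix every adjacent pair, so only one ordering works:
Elm → Larch → Dogwood → Ivy → Fir → Juniper → Cedar → Ginkgo → Beech → Alder → Hazel.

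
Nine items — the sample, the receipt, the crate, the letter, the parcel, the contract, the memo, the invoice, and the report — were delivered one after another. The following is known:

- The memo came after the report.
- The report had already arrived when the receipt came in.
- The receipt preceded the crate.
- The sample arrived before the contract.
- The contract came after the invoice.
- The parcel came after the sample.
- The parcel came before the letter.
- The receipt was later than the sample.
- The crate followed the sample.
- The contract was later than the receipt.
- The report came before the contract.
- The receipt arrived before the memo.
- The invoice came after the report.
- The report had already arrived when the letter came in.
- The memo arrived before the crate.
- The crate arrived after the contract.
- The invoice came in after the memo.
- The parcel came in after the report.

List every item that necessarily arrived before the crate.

the contract, the invoice, the memo, the receipt, the report, the sample

Directly stated before the crate: the contract, the memo, the receipt, and the sample.
The invoice reaches the crate via the invoice → the contract → the crate.
The report reaches the crate via the report → the contract → the crate.
No chain forces the letter (or any of the others) ahead of the crate.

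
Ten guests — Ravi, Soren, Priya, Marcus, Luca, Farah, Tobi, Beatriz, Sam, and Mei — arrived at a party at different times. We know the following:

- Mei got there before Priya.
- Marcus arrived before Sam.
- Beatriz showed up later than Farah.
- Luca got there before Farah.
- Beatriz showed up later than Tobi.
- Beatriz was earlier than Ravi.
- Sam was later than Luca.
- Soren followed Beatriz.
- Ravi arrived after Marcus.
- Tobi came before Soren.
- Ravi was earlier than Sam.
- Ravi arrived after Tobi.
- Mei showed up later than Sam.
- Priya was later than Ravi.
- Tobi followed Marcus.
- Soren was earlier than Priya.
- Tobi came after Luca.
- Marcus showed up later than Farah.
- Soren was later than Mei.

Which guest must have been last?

Every other guest has a chain of constraints placing them before Priya, so Priya is last.

Priya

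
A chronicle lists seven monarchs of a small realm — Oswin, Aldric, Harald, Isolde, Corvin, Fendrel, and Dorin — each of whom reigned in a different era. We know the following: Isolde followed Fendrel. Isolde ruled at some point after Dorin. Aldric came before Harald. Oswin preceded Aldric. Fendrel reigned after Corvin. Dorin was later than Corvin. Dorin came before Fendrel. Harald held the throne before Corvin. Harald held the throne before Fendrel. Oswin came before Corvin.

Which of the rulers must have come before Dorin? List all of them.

Directly stated before Dorin: Corvin.
Aldric reaches Dorin via Aldric → Harald → Corvin → Dorin.
Harald reaches Dorin via Harald → Corvin → Dorin.
Oswin reaches Dorin via Oswin → Corvin → Dorin.
No chain forces Fendrel (or any of the others) ahead of Dorin.

Aldric, Corvin, Harald, Oswin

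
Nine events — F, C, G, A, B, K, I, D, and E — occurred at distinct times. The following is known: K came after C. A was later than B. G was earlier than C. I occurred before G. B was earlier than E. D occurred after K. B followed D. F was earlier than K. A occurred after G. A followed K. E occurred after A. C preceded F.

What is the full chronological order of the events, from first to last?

I, G, C, F, K, D, B, A, E

The constraints fix every adjacent pair, so only one ordering works:
I → G → C → F → K → D → B → A → E.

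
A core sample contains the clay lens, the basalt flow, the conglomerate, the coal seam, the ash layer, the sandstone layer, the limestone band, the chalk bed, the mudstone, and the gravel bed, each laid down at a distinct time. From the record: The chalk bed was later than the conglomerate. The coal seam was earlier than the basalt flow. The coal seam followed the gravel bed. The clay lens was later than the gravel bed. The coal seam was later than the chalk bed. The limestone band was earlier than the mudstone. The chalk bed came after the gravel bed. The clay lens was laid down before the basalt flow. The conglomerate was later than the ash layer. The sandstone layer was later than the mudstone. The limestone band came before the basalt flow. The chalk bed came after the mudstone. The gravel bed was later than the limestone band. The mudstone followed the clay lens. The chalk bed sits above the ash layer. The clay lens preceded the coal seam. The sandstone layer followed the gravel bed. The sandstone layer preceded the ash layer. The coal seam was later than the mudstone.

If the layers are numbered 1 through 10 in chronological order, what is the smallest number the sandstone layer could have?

The clay lens, the gravel bed, the limestone band, and the mudstone must all come before the sandstone layer — 4 forced predecessors.
Nothing else is forced ahead of the sandstone layer, so its earliest slot is position 4 + 1 = 5.

5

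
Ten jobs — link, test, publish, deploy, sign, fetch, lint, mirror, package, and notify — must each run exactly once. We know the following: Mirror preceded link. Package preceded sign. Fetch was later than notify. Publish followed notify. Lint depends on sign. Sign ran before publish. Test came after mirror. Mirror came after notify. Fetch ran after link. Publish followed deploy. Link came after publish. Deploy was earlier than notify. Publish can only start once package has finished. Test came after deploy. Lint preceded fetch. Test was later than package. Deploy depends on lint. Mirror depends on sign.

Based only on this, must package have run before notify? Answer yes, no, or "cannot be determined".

Chain the constraints: package → sign → lint → deploy → notify. Each link is directly stated, so package comes before notify.

yes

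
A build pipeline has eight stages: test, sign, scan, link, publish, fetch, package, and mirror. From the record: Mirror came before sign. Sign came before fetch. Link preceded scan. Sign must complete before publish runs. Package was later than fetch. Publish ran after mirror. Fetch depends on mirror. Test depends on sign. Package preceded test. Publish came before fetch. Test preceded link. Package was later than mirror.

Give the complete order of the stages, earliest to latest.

mirror, sign, publish, fetch, package, test, link, scan

The constraints fix every adjacent pair, so only one ordering works:
mirror → sign → publish → fetch → package → test → link → scan.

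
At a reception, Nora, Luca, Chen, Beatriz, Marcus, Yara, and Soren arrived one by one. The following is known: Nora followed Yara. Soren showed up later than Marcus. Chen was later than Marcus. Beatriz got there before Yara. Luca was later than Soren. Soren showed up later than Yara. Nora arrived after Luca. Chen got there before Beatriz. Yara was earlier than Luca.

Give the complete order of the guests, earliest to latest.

Marcus, Chen, Beatriz, Yara, Soren, Luca, Nora

The constraints fix every adjacent pair, so only one ordering works:
Marcus → Chen → Beatriz → Yara → Soren → Luca → Nora.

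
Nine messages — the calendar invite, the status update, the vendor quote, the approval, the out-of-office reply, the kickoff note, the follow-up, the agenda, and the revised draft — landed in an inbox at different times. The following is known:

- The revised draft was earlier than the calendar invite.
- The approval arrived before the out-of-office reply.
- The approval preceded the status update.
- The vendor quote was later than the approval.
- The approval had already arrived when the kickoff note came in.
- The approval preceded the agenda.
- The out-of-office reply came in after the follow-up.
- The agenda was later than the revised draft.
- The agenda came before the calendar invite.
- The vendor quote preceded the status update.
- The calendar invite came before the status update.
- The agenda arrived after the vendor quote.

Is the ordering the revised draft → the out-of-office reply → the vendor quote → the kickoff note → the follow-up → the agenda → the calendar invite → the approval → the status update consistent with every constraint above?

no

The constraints require the approval before the vendor quote, but in the proposed sequence the vendor quote appears ahead of the approval. That one violation is enough.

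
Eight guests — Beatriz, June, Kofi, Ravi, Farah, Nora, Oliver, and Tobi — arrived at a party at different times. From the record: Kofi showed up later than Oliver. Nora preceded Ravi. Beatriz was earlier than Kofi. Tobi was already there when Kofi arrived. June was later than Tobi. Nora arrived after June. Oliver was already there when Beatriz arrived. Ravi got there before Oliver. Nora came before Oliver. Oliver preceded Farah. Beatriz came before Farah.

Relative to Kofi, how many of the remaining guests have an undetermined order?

1

Forced before Kofi: Beatriz, June, Nora, Oliver, Ravi, and Tobi.
That leaves Farah with no forced order relative to Kofi — 1.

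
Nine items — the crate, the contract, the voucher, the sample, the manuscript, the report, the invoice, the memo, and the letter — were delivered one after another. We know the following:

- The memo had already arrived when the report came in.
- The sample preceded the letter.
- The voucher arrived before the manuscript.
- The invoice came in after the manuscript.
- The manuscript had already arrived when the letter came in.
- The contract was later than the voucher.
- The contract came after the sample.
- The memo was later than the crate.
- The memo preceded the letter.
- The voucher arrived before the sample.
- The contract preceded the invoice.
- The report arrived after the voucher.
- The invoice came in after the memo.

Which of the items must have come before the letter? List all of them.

the crate, the manuscript, the memo, the sample, the voucher

Directly stated before the letter: the manuscript, the memo, and the sample.
The crate reaches the letter via the crate → the memo → the letter.
The voucher reaches the letter via the voucher → the sample → the letter.
No chain forces the contract (or any of the others) ahead of the letter.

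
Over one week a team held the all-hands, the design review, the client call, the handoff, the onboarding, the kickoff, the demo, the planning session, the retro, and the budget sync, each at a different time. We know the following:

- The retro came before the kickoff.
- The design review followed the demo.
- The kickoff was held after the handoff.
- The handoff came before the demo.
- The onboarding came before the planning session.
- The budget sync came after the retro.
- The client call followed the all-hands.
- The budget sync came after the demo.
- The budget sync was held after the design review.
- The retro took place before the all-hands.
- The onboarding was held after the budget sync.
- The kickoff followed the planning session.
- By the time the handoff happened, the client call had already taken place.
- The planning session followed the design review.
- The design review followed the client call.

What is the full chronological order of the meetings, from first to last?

the retro, the all-hands, the client call, the handoff, the demo, the design review, the budget sync, the onboarding, the planning session, the kickoff

The constraints fix every adjacent pair, so only one ordering works:
the retro → the all-hands → the client call → the handoff → the demo → the design review → the budget sync → the onboarding → the planning session → the kickoff.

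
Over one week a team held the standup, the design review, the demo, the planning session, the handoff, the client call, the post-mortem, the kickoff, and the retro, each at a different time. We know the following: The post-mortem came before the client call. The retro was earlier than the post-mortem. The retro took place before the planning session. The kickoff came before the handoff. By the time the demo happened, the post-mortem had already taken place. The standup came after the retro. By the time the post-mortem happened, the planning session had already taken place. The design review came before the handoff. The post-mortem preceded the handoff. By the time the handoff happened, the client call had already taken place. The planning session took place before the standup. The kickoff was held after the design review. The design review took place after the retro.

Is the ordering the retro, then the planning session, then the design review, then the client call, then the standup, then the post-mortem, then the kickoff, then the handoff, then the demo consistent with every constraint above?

no

The constraints require the post-mortem before the client call, but in the proposed sequence the client call appears ahead of the post-mortem. That one violation is enough.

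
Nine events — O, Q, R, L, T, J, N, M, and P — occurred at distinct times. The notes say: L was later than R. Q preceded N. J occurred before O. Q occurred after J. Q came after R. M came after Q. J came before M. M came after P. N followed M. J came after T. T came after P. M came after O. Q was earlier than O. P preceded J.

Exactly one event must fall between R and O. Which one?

Q

Tracing the constraints gives R → Q → O, so Q sits after R and before O.
No other event is forced both after R and before O.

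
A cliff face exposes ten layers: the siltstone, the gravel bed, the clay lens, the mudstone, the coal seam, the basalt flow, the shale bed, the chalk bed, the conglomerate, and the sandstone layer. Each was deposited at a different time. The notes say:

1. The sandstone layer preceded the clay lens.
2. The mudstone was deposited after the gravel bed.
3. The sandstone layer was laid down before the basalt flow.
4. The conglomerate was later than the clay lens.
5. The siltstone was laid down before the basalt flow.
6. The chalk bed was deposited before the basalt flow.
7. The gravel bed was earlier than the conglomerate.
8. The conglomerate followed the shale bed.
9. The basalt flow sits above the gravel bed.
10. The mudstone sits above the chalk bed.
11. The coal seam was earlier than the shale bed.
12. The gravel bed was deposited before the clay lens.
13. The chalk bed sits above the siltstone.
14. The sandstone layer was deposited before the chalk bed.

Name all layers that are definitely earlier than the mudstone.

Directly stated before the mudstone: the chalk bed and the gravel bed.
The sandstone layer reaches the mudstone via the sandstone layer → the chalk bed → the mudstone.
The siltstone reaches the mudstone via the siltstone → the chalk bed → the mudstone.
No chain forces the coal seam (or any of the others) ahead of the mudstone.

the chalk bed, the gravel bed, the sandstone layer, the siltstone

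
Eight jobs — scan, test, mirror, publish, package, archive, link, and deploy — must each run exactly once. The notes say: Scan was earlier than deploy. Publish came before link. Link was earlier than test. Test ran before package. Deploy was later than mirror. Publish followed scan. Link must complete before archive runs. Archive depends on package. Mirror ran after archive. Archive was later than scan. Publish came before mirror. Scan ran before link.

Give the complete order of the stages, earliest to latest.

scan, publish, link, test, package, archive, mirror, deploy

The constraints fix every adjacent pair, so only one ordering works:
scan → publish → link → test → package → archive → mirror → deploy.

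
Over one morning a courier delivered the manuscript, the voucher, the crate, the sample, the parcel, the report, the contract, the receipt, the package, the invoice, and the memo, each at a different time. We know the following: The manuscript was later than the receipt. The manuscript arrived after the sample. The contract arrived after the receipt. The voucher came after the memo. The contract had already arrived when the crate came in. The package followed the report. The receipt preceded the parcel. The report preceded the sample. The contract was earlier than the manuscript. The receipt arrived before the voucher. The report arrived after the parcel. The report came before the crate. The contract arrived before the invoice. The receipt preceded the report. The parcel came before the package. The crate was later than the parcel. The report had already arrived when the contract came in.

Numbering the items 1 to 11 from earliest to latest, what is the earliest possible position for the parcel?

2

The receipt must come before the parcel — 1 forced predecessor.
Nothing else is forced ahead of the parcel, so its earliest slot is position 1 + 1 = 2.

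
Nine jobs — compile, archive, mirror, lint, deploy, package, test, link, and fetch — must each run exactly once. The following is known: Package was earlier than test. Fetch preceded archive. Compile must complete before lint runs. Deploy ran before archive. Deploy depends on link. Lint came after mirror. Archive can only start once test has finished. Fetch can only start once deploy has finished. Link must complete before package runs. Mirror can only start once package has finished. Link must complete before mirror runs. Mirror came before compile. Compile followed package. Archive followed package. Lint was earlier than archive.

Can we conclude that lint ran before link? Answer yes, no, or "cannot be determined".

Tracing the constraints gives link → mirror → lint, so link must come before lint.
That means lint cannot be before link.

no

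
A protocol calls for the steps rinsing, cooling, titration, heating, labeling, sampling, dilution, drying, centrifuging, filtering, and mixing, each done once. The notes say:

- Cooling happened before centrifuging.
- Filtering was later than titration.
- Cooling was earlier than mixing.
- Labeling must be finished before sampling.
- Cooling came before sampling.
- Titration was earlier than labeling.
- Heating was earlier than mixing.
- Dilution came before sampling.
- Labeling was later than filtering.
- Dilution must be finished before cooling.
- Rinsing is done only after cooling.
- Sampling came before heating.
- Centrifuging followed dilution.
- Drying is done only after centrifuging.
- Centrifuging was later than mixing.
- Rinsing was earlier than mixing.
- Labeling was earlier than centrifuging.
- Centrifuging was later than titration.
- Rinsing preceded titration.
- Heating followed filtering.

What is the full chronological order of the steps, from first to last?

dilution, cooling, rinsing, titration, filtering, labeling, sampling, heating, mixing, centrifuging, drying

The constraints fix every adjacent pair, so only one ordering works:
dilution → cooling → rinsing → titration → filtering → labeling → sampling → heating → mixing → centrifuging → drying.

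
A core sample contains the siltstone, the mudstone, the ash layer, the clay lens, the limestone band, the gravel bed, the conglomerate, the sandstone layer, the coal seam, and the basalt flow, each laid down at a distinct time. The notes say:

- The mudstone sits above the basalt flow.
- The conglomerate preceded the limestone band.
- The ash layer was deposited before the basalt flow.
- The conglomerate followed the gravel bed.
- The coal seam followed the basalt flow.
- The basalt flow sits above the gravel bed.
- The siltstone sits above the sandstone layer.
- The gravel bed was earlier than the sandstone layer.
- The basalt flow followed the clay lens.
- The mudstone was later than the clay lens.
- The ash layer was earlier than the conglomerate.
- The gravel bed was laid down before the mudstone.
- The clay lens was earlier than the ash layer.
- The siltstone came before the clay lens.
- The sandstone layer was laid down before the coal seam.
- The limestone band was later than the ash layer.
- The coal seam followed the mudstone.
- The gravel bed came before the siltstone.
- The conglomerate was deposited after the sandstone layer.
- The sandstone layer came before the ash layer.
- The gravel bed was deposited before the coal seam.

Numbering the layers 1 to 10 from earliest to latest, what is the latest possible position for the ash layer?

The ash layer must come before the basalt flow, the coal seam, the conglomerate, the limestone band, and the mudstone — 5 layers forced after it.
Everything else can be placed before the ash layer in some valid order, so the ash layer can sit as late as position 10 − 5 = 5.

5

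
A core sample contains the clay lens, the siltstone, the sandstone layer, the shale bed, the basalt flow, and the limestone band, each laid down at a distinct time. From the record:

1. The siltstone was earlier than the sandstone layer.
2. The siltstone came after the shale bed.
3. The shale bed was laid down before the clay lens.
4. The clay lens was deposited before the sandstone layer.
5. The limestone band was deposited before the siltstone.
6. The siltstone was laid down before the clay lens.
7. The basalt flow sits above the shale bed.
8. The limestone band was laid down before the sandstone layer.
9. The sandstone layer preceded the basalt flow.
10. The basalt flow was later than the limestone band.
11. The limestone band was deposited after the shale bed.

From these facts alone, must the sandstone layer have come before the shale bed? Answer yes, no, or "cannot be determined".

Tracing the constraints gives the shale bed → the siltstone → the sandstone layer, so the shale bed must come before the sandstone layer.
That means the sandstone layer cannot be before the shale bed.

no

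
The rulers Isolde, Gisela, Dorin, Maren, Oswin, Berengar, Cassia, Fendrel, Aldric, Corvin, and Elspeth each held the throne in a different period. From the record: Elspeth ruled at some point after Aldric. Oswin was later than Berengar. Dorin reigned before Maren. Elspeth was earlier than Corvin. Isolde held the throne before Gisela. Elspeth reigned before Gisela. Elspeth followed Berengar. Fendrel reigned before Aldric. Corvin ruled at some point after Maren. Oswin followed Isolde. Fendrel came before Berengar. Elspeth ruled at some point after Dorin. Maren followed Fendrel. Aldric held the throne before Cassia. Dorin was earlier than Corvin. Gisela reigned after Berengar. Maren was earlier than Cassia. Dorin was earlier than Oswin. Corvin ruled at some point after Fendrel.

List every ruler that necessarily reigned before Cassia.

Directly stated before Cassia: Aldric and Maren.
Dorin reaches Cassia via Dorin → Maren → Cassia.
Fendrel reaches Cassia via Fendrel → Maren → Cassia.
No chain forces Gisela (or any of the others) ahead of Cassia.

Aldric, Dorin, Fendrel, Maren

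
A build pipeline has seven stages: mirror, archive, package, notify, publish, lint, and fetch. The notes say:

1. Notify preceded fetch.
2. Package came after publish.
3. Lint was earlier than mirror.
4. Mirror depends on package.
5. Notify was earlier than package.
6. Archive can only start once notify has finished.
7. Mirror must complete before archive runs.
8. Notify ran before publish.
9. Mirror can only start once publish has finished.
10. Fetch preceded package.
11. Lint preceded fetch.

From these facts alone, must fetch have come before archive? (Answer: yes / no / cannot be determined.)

yes

Chain the constraints: fetch → package → mirror → archive. Each link is directly stated, so fetch comes before archive.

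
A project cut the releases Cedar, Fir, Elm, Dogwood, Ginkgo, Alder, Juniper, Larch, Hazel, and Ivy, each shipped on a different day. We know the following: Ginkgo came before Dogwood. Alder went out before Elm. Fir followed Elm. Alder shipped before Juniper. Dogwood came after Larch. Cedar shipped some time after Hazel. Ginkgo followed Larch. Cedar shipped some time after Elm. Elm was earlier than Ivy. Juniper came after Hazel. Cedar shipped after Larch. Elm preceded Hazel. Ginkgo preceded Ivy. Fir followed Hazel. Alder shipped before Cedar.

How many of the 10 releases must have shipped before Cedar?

4

Directly stated before Cedar: Alder, Elm, Hazel, and Larch.
No chain forces Fir (or any of the others) ahead of Cedar.
That's Alder, Elm, Hazel, and Larch — 4 in all.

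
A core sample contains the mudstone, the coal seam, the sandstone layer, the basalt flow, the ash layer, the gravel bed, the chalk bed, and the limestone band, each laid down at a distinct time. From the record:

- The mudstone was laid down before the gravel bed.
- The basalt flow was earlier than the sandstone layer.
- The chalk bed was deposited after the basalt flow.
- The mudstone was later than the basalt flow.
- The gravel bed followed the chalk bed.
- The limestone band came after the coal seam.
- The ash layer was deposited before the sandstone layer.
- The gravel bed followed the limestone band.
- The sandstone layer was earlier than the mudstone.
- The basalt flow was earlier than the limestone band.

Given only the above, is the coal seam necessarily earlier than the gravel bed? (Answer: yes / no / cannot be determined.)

Chain the constraints: the coal seam → the limestone band → the gravel bed. Each link is directly stated, so the coal seam comes before the gravel bed.

yes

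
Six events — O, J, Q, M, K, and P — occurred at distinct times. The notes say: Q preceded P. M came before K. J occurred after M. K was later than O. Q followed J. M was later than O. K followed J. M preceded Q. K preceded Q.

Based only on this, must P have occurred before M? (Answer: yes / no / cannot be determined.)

Tracing the constraints gives M → Q → P, so M must come before P.
That means P cannot be before M.

no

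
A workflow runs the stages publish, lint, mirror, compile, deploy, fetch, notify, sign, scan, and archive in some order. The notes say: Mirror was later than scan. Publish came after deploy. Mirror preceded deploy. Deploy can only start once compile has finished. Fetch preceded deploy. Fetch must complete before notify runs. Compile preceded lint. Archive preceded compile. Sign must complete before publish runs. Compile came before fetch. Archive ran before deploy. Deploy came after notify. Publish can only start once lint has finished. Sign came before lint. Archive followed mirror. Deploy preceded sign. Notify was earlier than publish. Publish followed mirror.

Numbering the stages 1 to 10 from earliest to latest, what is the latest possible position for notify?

Notify must come before deploy, lint, publish, and sign — 4 stages forced after it.
Everything else can be placed before notify in some valid order, so notify can sit as late as position 10 − 4 = 6.

6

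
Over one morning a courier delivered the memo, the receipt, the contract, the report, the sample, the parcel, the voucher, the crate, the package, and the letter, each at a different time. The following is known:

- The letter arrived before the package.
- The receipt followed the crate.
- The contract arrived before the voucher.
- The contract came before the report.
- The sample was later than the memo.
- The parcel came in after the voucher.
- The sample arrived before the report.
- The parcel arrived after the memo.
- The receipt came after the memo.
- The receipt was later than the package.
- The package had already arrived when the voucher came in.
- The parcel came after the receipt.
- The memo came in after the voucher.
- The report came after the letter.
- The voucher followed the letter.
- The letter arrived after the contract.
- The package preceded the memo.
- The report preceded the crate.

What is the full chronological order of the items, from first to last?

The constraints fix every adjacent pair, so only one ordering works:
the contract → the letter → the package → the voucher → the memo → the sample → the report → the crate → the receipt → the parcel.

the contract, the letter, the package, the voucher, the memo, the sample, the report, the crate, the receipt, the parcel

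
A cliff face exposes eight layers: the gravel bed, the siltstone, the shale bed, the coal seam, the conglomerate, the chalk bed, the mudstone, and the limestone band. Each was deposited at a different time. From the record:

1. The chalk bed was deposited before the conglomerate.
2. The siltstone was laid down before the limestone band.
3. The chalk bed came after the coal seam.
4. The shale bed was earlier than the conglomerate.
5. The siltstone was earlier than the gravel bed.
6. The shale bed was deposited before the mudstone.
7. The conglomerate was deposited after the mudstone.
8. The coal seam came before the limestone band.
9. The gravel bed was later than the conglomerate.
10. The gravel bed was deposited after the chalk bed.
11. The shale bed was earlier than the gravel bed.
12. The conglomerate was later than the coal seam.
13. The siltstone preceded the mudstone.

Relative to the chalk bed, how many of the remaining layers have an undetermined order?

Forced before the chalk bed: the coal seam; forced after the chalk bed: the conglomerate and the gravel bed.
That leaves the limestone band, the mudstone, the shale bed, and the siltstone with no forced order relative to the chalk bed — 4.

4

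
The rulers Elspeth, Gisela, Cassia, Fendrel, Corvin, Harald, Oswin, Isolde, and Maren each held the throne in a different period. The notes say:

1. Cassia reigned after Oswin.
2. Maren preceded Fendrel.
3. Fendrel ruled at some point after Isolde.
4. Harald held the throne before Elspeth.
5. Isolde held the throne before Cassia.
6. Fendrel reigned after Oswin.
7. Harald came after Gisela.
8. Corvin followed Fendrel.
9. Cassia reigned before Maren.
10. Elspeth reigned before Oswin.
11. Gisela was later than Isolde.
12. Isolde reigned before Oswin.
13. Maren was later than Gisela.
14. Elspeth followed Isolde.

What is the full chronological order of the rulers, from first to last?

The constraints fix every adjacent pair, so only one ordering works:
Isolde → Gisela → Harald → Elspeth → Oswin → Cassia → Maren → Fendrel → Corvin.

Isolde, Gisela, Harald, Elspeth, Oswin, Cassia, Maren, Fendrel, Corvin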